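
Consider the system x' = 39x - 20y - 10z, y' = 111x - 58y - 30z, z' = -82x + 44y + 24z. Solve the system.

x(t) = K_1e^(-t) - 2K_3e^(4t), y(t) = 3K_1e^(-t) + K_2e^(2t) - 6K_3e^(4t), z(t) = -2K_1e^(-t) - 2K_2e^(2t) + 5K_3e^(4t)

Coefficient matrix A = [[39, -20, -10], [111, -58, -30], [-82, 44, 24]].
det(A - λI) = 0 gives eigenvalues λ = -1, 2, 4.
For λ=-1: eigenvector (1,3,-2).
For λ=2: eigenvector (0,1,-2).
For λ=4: eigenvector (-2,-6,5).
General solution: K_1e^(-t)(1,3,-2) + K_2e^(2t)(0,1,-2) + K_3e^(4t)(-2,-6,5).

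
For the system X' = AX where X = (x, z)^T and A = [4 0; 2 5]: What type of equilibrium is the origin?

A = [[4,0],[2,5]]; det(A-λI) = λ^2 - 9λ + 20.
λ = 5, 4: both positive.

unstable node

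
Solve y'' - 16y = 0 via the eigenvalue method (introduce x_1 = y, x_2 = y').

y(t) = K_1e^(4t) + K_2e^(-4t)

Let x_1 = y, x_2 = y'. Then x_1' = x_2 and x_2' = 16x_1.
A = [[0,1],[16,0]]; det(A-λI) = λ^2 - 16.
Eigenvalues λ = 4, -4 with eigenvectors (1,4), (1,-4).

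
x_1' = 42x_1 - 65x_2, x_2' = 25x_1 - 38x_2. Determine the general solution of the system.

Coefficient matrix A = [[42, -65], [25, -38]].
Characteristic polynomial det(A - λI) = λ^2 - 4λ + 29 = 0.
Eigenvalues λ = 2 ± 5i (complex conjugate pair).
For λ=2+5i: an eigenvector is (2,1) - i(3,2) = (2 - 3i, 1 - 2i).
A real fundamental pair from Re and Im of e^((2+5i)t)v: X_1 = e^(2t)(cos(5t)·(2,1) + sin(5t)·(3,2)), X_2 = e^(2t)(sin(5t)·(2,1) - cos(5t)·(3,2)).
General solution: K_1X_1 + K_2X_2.

x_1(t) = 3K_1e^(2t)sin(5t) + 2K_1e^(2t)cos(5t) + 2K_2e^(2t)sin(5t) - 3K_2e^(2t)cos(5t), x_2(t) = 2K_1e^(2t)sin(5t) + K_1e^(2t)cos(5t) + K_2e^(2t)sin(5t) - 2K_2e^(2t)cos(5t)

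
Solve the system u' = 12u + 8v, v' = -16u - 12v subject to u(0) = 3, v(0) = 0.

u(t) = 6e^(4t) - 3e^(-4t), v(t) = -6e^(4t) + 6e^(-4t)

Coefficient matrix A = [[12, 8], [-16, -12]].
Characteristic polynomial det(A - λI) = λ^2 - 16 = 0.
Eigenvalues λ = 4, -4.
For λ=4: (A-λI) row 1 is [8, 8], so an eigenvector is (1, -1).
For λ=-4: (A-λI) row 1 is [16, 8], so an eigenvector is (1, -2).
General solution: K_1e^(4t)(1,-1) + K_2e^(-4t)(1,-2).
Applying u(0)=3, v(0)=0 gives K_1=6, K_2=-3.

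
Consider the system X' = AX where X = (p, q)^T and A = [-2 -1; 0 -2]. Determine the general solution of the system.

Coefficient matrix A = [[-2, -1], [0, -2]].
Characteristic polynomial det(A - λI) = λ^2 + 4λ + 4 = 0.
Single eigenvalue λ = -2 with algebraic multiplicity 2.
Eigenvector v = (-1,0); generalized eigenvector w with (A-λI)w=v is (2,1).
General solution: e^(-2t)[c_1·v + c_2·(t·v + w)].

p(t) = -c_1e^(-2t) - c_2te^(-2t) + 2c_2e^(-2t), q(t) = c_2e^(-2t)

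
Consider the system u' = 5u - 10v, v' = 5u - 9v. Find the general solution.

Coefficient matrix A = [[5, -10], [5, -9]].
Characteristic polynomial det(A - λI) = λ^2 + 4λ + 5 = 0.
Eigenvalues λ = -2 ± i (complex conjugate pair).
For λ=-2+i: an eigenvector is (3,2) - i(1,1) = (3 - i, 2 - i).
A real fundamental pair from Re and Im of e^((-2+i)t)v: X_1 = e^(-2t)(cos(t)·(3,2) + sin(t)·(1,1)), X_2 = e^(-2t)(sin(t)·(3,2) - cos(t)·(1,1)).
General solution: C_1X_1 + C_2X_2.

u(t) = C_1e^(-2t)sin(t) + 3C_1e^(-2t)cos(t) + 3C_2e^(-2t)sin(t) - C_2e^(-2t)cos(t), v(t) = C_1e^(-2t)sin(t) + 2C_1e^(-2t)cos(t) + 2C_2e^(-2t)sin(t) - C_2e^(-2t)cos(t)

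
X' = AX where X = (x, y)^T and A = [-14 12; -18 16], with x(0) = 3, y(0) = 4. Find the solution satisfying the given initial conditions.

Coefficient matrix A = [[-14, 12], [-18, 16]].
Characteristic polynomial det(A - λI) = λ^2 - 2λ - 8 = 0.
Eigenvalues λ = 4, -2.
For λ=4: (A-λI) row 1 is [-18, 12], so an eigenvector is (2, 3).
For λ=-2: (A-λI) row 1 is [-12, 12], so an eigenvector is (1, 1).
General solution: K_1e^(4t)(2,3) + K_2e^(-2t)(1,1).
Applying x(0)=3, y(0)=4 gives K_1=1, K_2=1.

x(t) = 2e^(4t) + e^(-2t), y(t) = 3e^(4t) + e^(-2t)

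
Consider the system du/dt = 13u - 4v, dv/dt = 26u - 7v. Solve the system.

u(t) = -c_1e^(3t)sin(2t) - c_1e^(3t)cos(2t) - c_2e^(3t)sin(2t) + c_2e^(3t)cos(2t), v(t) = -3c_1e^(3t)sin(2t) - 2c_1e^(3t)cos(2t) - 2c_2e^(3t)sin(2t) + 3c_2e^(3t)cos(2t)

Coefficient matrix A = [[13, -4], [26, -7]].
Characteristic polynomial det(A - λI) = λ^2 - 6λ + 13 = 0.
Eigenvalues λ = 3 ± 2i (complex conjugate pair).
For λ=3+2i: an eigenvector is (-1,-2) - i(-1,-3) = (-1 + i, -2 + 3i).
A real fundamental pair from Re and Im of e^((3+2i)t)v: X_1 = e^(3t)(cos(2t)·(-1,-2) + sin(2t)·(-1,-3)), X_2 = e^(3t)(sin(2t)·(-1,-2) - cos(2t)·(-1,-3)).
General solution: c_1X_1 + c_2X_2.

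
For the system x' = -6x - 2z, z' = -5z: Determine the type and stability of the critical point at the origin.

A = [[-6,-2],[0,-5]]; det(A-λI) = λ^2 + 11λ + 30.
λ = -5, -6: both negative.

stable node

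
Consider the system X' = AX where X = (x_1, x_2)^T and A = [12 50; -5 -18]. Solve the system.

x_1(t) = 3c_1e^(-3t)sin(5t) + c_1e^(-3t)cos(5t) + c_2e^(-3t)sin(5t) - 3c_2e^(-3t)cos(5t), x_2(t) = -c_1e^(-3t)sin(5t) + c_2e^(-3t)cos(5t)

Coefficient matrix A = [[12, 50], [-5, -18]].
Characteristic polynomial det(A - λI) = λ^2 + 6λ + 34 = 0.
Eigenvalues λ = -3 ± 5i (complex conjugate pair).
For λ=-3+5i: an eigenvector is (1,0) - i(3,-1) = (1 - 3i, 0 + i).
A real fundamental pair from Re and Im of e^((-3+5i)t)v: X_1 = e^(-3t)(cos(5t)·(1,0) + sin(5t)·(3,-1)), X_2 = e^(-3t)(sin(5t)·(1,0) - cos(5t)·(3,-1)).
General solution: c_1X_1 + c_2X_2.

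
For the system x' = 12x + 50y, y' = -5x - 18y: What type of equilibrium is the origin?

A = [[12,50],[-5,-18]]; det(A-λI) = λ^2 + 6λ + 34.
λ = -3 ± 5i: negative real part.

stable spiral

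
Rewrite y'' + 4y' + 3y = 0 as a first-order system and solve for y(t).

Let x_1 = y, x_2 = y'. Then x_1' = x_2 and x_2' = -3x_1 - 4x_2.
A = [[0,1],[-3,-4]]; det(A-λI) = λ^2 + 4λ + 3.
Eigenvalues λ = -3, -1 with eigenvectors (1,-3), (1,-1).

y(t) = C_1e^(-3t) + C_2e^(-t)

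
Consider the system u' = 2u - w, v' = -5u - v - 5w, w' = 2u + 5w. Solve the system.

u(t) = c_1e^(3t) - c_2e^(4t), v(t) = -c_2e^(4t) + c_3e^(-t), w(t) = -c_1e^(3t) + 2c_2e^(4t)

Coefficient matrix A = [[2, 0, -1], [-5, -1, -5], [2, 0, 5]].
det(A - λI) = 0 gives eigenvalues λ = 3, 4, -1.
For λ=3: eigenvector (1,0,-1).
For λ=4: eigenvector (-1,-1,2).
For λ=-1: eigenvector (0,1,0).
General solution: c_1e^(3t)(1,0,-1) + c_2e^(4t)(-1,-1,2) + c_3e^(-t)(0,1,0).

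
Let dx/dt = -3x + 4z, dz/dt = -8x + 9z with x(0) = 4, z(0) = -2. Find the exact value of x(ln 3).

-1428

A = [[-3,4],[-8,9]]; eigenvalues λ = 1, 5.
Eigenvectors: (1,1) for λ=1, (1,2) for λ=5.
From the initial condition, c_1 = 10, c_2 = -6.
x(ln 3) = (10)(3^1)(1) + (-6)(3^5)(1) = -1428.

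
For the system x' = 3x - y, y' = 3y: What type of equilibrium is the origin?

unstable improper node

A = [[3,-1],[0,3]]; det(A-λI) = λ^2 - 6λ + 9.
repeated λ = 3 with a single eigenvector.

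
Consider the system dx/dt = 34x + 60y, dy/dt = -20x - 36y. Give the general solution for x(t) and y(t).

Coefficient matrix A = [[34, 60], [-20, -36]].
Characteristic polynomial det(A - λI) = λ^2 + 2λ - 24 = 0.
Eigenvalues λ = -6, 4.
For λ=-6: (A-λI) row 1 is [40, 60], so an eigenvector is (3, -2).
For λ=4: (A-λI) row 1 is [30, 60], so an eigenvector is (-2, 1).
General solution: c_1e^(-6t)(3,-2) + c_2e^(4t)(-2,1).

x(t) = 3c_1e^(-6t) - 2c_2e^(4t), y(t) = -2c_1e^(-6t) + c_2e^(4t)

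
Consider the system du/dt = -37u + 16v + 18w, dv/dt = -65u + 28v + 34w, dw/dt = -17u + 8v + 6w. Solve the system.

Coefficient matrix A = [[-37, 16, 18], [-65, 28, 34], [-17, 8, 6]].
det(A - λI) = 0 gives eigenvalues λ = -3, -4, 4.
For λ=-3: eigenvector (-1,-1,-1).
For λ=-4: eigenvector (2,3,1).
For λ=4: eigenvector (-2,-4,-1).
General solution: K_1e^(-3t)(-1,-1,-1) + K_2e^(-4t)(2,3,1) + K_3e^(4t)(-2,-4,-1).

u(t) = -K_1e^(-3t) + 2K_2e^(-4t) - 2K_3e^(4t), v(t) = -K_1e^(-3t) + 3K_2e^(-4t) - 4K_3e^(4t), w(t) = -K_1e^(-3t) + K_2e^(-4t) - K_3e^(4t)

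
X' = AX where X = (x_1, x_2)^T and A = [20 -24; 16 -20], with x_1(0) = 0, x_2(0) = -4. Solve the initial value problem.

x_1(t) = 12e^(4t) - 12e^(-4t), x_2(t) = 8e^(4t) - 12e^(-4t)

Coefficient matrix A = [[20, -24], [16, -20]].
Characteristic polynomial det(A - λI) = λ^2 - 16 = 0.
Eigenvalues λ = 4, -4.
For λ=4: (A-λI) row 1 is [16, -24], so an eigenvector is (-3, -2).
For λ=-4: (A-λI) row 1 is [24, -24], so an eigenvector is (-1, -1).
General solution: c_1e^(4t)(-3,-2) + c_2e^(-4t)(-1,-1).
Applying x_1(0)=0, x_2(0)=-4 gives c_1=-4, c_2=12.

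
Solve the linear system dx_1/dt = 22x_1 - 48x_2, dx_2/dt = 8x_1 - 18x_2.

x_1(t) = -3c_1e^(6t) + 2c_2e^(-2t), x_2(t) = -c_1e^(6t) + c_2e^(-2t)

Coefficient matrix A = [[22, -48], [8, -18]].
Characteristic polynomial det(A - λI) = λ^2 - 4λ - 12 = 0.
Eigenvalues λ = 6, -2.
For λ=6: (A-λI) row 1 is [16, -48], so an eigenvector is (-3, -1).
For λ=-2: (A-λI) row 1 is [24, -48], so an eigenvector is (2, 1).
General solution: c_1e^(6t)(-3,-1) + c_2e^(-2t)(2,1).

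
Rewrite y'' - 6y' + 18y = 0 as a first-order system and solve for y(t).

Let x_1 = y, x_2 = y'. Then x_1' = x_2 and x_2' = -18x_1 + 6x_2.
A = [[0,1],[-18,6]]; det(A-λI) = λ^2 - 6λ + 18.
Eigenvalues λ = 3 ± 3i.

y(t) = C_1e^(3t)cos(3t) + C_2e^(3t)sin(3t)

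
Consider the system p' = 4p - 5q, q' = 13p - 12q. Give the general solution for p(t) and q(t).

p(t) = c_1e^(-4t)sin(t) + 2c_1e^(-4t)cos(t) + 2c_2e^(-4t)sin(t) - c_2e^(-4t)cos(t), q(t) = 2c_1e^(-4t)sin(t) + 3c_1e^(-4t)cos(t) + 3c_2e^(-4t)sin(t) - 2c_2e^(-4t)cos(t)

Coefficient matrix A = [[4, -5], [13, -12]].
Characteristic polynomial det(A - λI) = λ^2 + 8λ + 17 = 0.
Eigenvalues λ = -4 ± i (complex conjugate pair).
For λ=-4+i: an eigenvector is (2,3) - i(1,2) = (2 - i, 3 - 2i).
A real fundamental pair from Re and Im of e^((-4+i)t)v: X_1 = e^(-4t)(cos(t)·(2,3) + sin(t)·(1,2)), X_2 = e^(-4t)(sin(t)·(2,3) - cos(t)·(1,2)).
General solution: c_1X_1 + c_2X_2.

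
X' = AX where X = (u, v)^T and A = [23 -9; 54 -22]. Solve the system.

u(t) = -c_1e^(5t) + c_2e^(-4t), v(t) = -2c_1e^(5t) + 3c_2e^(-4t)

Coefficient matrix A = [[23, -9], [54, -22]].
Characteristic polynomial det(A - λI) = λ^2 - λ - 20 = 0.
Eigenvalues λ = 5, -4.
For λ=5: (A-λI) row 1 is [18, -9], so an eigenvector is (-1, -2).
For λ=-4: (A-λI) row 1 is [27, -9], so an eigenvector is (1, 3).
General solution: c_1e^(5t)(-1,-2) + c_2e^(-4t)(1,3).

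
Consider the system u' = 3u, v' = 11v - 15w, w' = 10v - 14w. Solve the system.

Coefficient matrix A = [[3, 0, 0], [0, 11, -15], [0, 10, -14]].
det(A - λI) = 0 gives eigenvalues λ = 3, 1, -4.
For λ=3: eigenvector (1,0,0).
For λ=1: eigenvector (0,3,2).
For λ=-4: eigenvector (0,1,1).
General solution: K_1e^(3t)(1,0,0) + K_2e^(t)(0,3,2) + K_3e^(-4t)(0,1,1).

u(t) = K_1e^(3t), v(t) = 3K_2e^(t) + K_3e^(-4t), w(t) = 2K_2e^(t) + K_3e^(-4t)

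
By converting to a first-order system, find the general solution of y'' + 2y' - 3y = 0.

Let x_1 = y, x_2 = y'. Then x_1' = x_2 and x_2' = 3x_1 - 2x_2.
A = [[0,1],[3,-2]]; det(A-λI) = λ^2 + 2λ - 3.
Eigenvalues λ = 1, -3 with eigenvectors (1,1), (1,-3).

y(t) = C_1e^(t) + C_2e^(-3t)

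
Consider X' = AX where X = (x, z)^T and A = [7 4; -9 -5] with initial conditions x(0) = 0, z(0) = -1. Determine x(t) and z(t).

x(t) = -4te^(t), z(t) = 6te^(t) - e^(t)

Coefficient matrix A = [[7, 4], [-9, -5]].
Characteristic polynomial det(A - λI) = λ^2 - 2λ + 1 = 0.
Single eigenvalue λ = 1 with algebraic multiplicity 2.
Eigenvector v = (2,-3); generalized eigenvector w with (A-λI)w=v is (-1,2).
General solution: e^(t)[K_1·v + K_2·(t·v + w)].
Applying x(0)=0, z(0)=-1 gives K_1=-1, K_2=-2.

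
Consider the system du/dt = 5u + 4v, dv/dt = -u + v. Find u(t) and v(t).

u(t) = 2C_1e^(3t) + 2C_2te^(3t) - C_2e^(3t), v(t) = -C_1e^(3t) - C_2te^(3t) + C_2e^(3t)

Coefficient matrix A = [[5, 4], [-1, 1]].
Characteristic polynomial det(A - λI) = λ^2 - 6λ + 9 = 0.
Single eigenvalue λ = 3 with algebraic multiplicity 2.
Eigenvector v = (2,-1); generalized eigenvector w with (A-λI)w=v is (-1,1).
General solution: e^(3t)[C_1·v + C_2·(t·v + w)].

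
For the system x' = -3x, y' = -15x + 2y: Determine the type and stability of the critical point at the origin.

saddle

A = [[-3,0],[-15,2]]; det(A-λI) = λ^2 + λ - 6.
λ = -3, 2: opposite signs.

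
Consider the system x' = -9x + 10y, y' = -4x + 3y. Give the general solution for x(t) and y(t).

x(t) = -K_1e^(-3t)sin(2t) + 2K_1e^(-3t)cos(2t) + 2K_2e^(-3t)sin(2t) + K_2e^(-3t)cos(2t), y(t) = -K_1e^(-3t)sin(2t) + K_1e^(-3t)cos(2t) + K_2e^(-3t)sin(2t) + K_2e^(-3t)cos(2t)

Coefficient matrix A = [[-9, 10], [-4, 3]].
Characteristic polynomial det(A - λI) = λ^2 + 6λ + 13 = 0.
Eigenvalues λ = -3 ± 2i (complex conjugate pair).
For λ=-3+2i: an eigenvector is (2,1) - i(-1,-1) = (2 + i, 1 + i).
A real fundamental pair from Re and Im of e^((-3+2i)t)v: X_1 = e^(-3t)(cos(2t)·(2,1) + sin(2t)·(-1,-1)), X_2 = e^(-3t)(sin(2t)·(2,1) - cos(2t)·(-1,-1)).
General solution: K_1X_1 + K_2X_2.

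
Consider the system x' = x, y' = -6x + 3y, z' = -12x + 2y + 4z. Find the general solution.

Coefficient matrix A = [[1, 0, 0], [-6, 3, 0], [-12, 2, 4]].
det(A - λI) = 0 gives eigenvalues λ = 1, 4, 3.
For λ=1: eigenvector (1,3,2).
For λ=4: eigenvector (0,0,1).
For λ=3: eigenvector (0,1,-2).
General solution: K_1e^(t)(1,3,2) + K_2e^(4t)(0,0,1) + K_3e^(3t)(0,1,-2).

x(t) = K_1e^(t), y(t) = 3K_1e^(t) + K_3e^(3t), z(t) = 2K_1e^(t) + K_2e^(4t) - 2K_3e^(3t)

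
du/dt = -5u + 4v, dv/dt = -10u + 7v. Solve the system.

u(t) = -C_1e^(t)sin(2t) + C_1e^(t)cos(2t) + C_2e^(t)sin(2t) + C_2e^(t)cos(2t), v(t) = -2C_1e^(t)sin(2t) + C_1e^(t)cos(2t) + C_2e^(t)sin(2t) + 2C_2e^(t)cos(2t)

Coefficient matrix A = [[-5, 4], [-10, 7]].
Characteristic polynomial det(A - λI) = λ^2 - 2λ + 5 = 0.
Eigenvalues λ = 1 ± 2i (complex conjugate pair).
For λ=1+2i: an eigenvector is (1,1) - i(-1,-2) = (1 + i, 1 + 2i).
A real fundamental pair from Re and Im of e^((1+2i)t)v: X_1 = e^(t)(cos(2t)·(1,1) + sin(2t)·(-1,-2)), X_2 = e^(t)(sin(2t)·(1,1) - cos(2t)·(-1,-2)).
General solution: C_1X_1 + C_2X_2.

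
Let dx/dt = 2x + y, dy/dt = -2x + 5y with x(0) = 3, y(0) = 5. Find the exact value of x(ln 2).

A = [[2,1],[-2,5]]; eigenvalues λ = 4, 3.
Eigenvectors: (-1,-2) for λ=4, (-1,-1) for λ=3.
From the initial condition, c_1 = -2, c_2 = -1.
x(ln 2) = (-2)(2^4)(-1) + (-1)(2^3)(-1) = 40.

40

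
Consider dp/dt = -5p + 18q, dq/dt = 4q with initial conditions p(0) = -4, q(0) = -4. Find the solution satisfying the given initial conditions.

Coefficient matrix A = [[-5, 18], [0, 4]].
Characteristic polynomial det(A - λI) = λ^2 + λ - 20 = 0.
Eigenvalues λ = 4, -5.
For λ=4: (A-λI) row 1 is [-9, 18], so an eigenvector is (-2, -1).
For λ=-5: (A-λI) row 1 is [0, 18], so an eigenvector is (1, 0).
General solution: C_1e^(4t)(-2,-1) + C_2e^(-5t)(1,0).
Applying p(0)=-4, q(0)=-4 gives C_1=4, C_2=4.

p(t) = -8e^(4t) + 4e^(-5t), q(t) = -4e^(4t)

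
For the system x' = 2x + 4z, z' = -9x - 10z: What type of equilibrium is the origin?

A = [[2,4],[-9,-10]]; det(A-λI) = λ^2 + 8λ + 16.
repeated λ = -4 with a single eigenvector.

stable improper node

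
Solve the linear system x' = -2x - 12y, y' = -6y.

x(t) = -3c_1e^(-6t) + c_2e^(-2t), y(t) = -c_1e^(-6t)

Coefficient matrix A = [[-2, -12], [0, -6]].
Characteristic polynomial det(A - λI) = λ^2 + 8λ + 12 = 0.
Eigenvalues λ = -6, -2.
For λ=-6: (A-λI) row 1 is [4, -12], so an eigenvector is (-3, -1).
For λ=-2: (A-λI) row 1 is [0, -12], so an eigenvector is (1, 0).
General solution: c_1e^(-6t)(-3,-1) + c_2e^(-2t)(1,0).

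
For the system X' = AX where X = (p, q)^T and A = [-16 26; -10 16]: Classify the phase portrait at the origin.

center

A = [[-16,26],[-10,16]]; det(A-λI) = λ^2 + 4.
λ = 0 ± 2i: zero real part.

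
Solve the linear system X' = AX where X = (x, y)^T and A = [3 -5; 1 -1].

x(t) = 2K_1e^(t)sin(t) + K_1e^(t)cos(t) + K_2e^(t)sin(t) - 2K_2e^(t)cos(t), y(t) = K_1e^(t)sin(t) - K_2e^(t)cos(t)

Coefficient matrix A = [[3, -5], [1, -1]].
Characteristic polynomial det(A - λI) = λ^2 - 2λ + 2 = 0.
Eigenvalues λ = 1 ± i (complex conjugate pair).
For λ=1+i: an eigenvector is (1,0) - i(2,1) = (1 - 2i, 0 - i).
A real fundamental pair from Re and Im of e^((1+i)t)v: X_1 = e^(t)(cos(t)·(1,0) + sin(t)·(2,1)), X_2 = e^(t)(sin(t)·(1,0) - cos(t)·(2,1)).
General solution: K_1X_1 + K_2X_2.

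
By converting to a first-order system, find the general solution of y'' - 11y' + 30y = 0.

y(t) = c_1e^(6t) + c_2e^(5t)

Let x_1 = y, x_2 = y'. Then x_1' = x_2 and x_2' = -30x_1 + 11x_2.
A = [[0,1],[-30,11]]; det(A-λI) = λ^2 - 11λ + 30.
Eigenvalues λ = 6, 5 with eigenvectors (1,6), (1,5).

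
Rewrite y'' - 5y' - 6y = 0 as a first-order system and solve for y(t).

y(t) = K_1e^(6t) + K_2e^(-t)

Let x_1 = y, x_2 = y'. Then x_1' = x_2 and x_2' = 6x_1 + 5x_2.
A = [[0,1],[6,5]]; det(A-λI) = λ^2 - 5λ - 6.
Eigenvalues λ = 6, -1 with eigenvectors (1,6), (1,-1).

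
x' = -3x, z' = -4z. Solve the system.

Coefficient matrix A = [[-3, 0], [0, -4]].
Characteristic polynomial det(A - λI) = λ^2 + 7λ + 12 = 0.
Eigenvalues λ = -4, -3.
For λ=-4: (A-λI) row 1 is [1, 0], so an eigenvector is (0, -1).
For λ=-3: (A-λI) row 2 is [0, -1], so an eigenvector is (1, 0).
General solution: C_1e^(-4t)(0,-1) + C_2e^(-3t)(1,0).

x(t) = C_2e^(-3t), z(t) = -C_1e^(-4t)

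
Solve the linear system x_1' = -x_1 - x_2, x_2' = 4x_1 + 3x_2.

x_1(t) = -c_1e^(t) - c_2te^(t), x_2(t) = 2c_1e^(t) + 2c_2te^(t) + c_2e^(t)

Coefficient matrix A = [[-1, -1], [4, 3]].
Characteristic polynomial det(A - λI) = λ^2 - 2λ + 1 = 0.
Single eigenvalue λ = 1 with algebraic multiplicity 2.
Eigenvector v = (-1,2); generalized eigenvector w with (A-λI)w=v is (0,1).
General solution: e^(t)[c_1·v + c_2·(t·v + w)].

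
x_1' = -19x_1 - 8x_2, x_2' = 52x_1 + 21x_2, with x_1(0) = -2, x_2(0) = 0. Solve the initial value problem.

Coefficient matrix A = [[-19, -8], [52, 21]].
Characteristic polynomial det(A - λI) = λ^2 - 2λ + 17 = 0.
Eigenvalues λ = 1 ± 4i (complex conjugate pair).
For λ=1+4i: an eigenvector is (-1,3) - i(-1,2) = (-1 + i, 3 - 2i).
A real fundamental pair from Re and Im of e^((1+4i)t)v: X_1 = e^(t)(cos(4t)·(-1,3) + sin(4t)·(-1,2)), X_2 = e^(t)(sin(4t)·(-1,3) - cos(4t)·(-1,2)).
General solution: C_1X_1 + C_2X_2.
Applying x_1(0)=-2, x_2(0)=0 gives C_1=-4, C_2=-6.

x_1(t) = 10e^(t)sin(4t) - 2e^(t)cos(4t), x_2(t) = -26e^(t)sin(4t)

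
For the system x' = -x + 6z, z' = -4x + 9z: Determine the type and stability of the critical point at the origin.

A = [[-1,6],[-4,9]]; det(A-λI) = λ^2 - 8λ + 15.
λ = 3, 5: both positive.

unstable node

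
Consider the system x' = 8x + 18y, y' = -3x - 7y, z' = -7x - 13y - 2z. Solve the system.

x(t) = -3c_1e^(2t) - 2c_2e^(-t), y(t) = c_1e^(2t) + c_2e^(-t), z(t) = 2c_1e^(2t) + c_2e^(-t) + c_3e^(-2t)

Coefficient matrix A = [[8, 18, 0], [-3, -7, 0], [-7, -13, -2]].
det(A - λI) = 0 gives eigenvalues λ = 2, -1, -2.
For λ=2: eigenvector (-3,1,2).
For λ=-1: eigenvector (-2,1,1).
For λ=-2: eigenvector (0,0,1).
General solution: c_1e^(2t)(-3,1,2) + c_2e^(-t)(-2,1,1) + c_3e^(-2t)(0,0,1).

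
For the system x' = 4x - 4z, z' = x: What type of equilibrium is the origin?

A = [[4,-4],[1,0]]; det(A-λI) = λ^2 - 4λ + 4.
repeated λ = 2 with a single eigenvector.

unstable improper node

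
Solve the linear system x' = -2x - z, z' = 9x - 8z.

Coefficient matrix A = [[-2, -1], [9, -8]].
Characteristic polynomial det(A - λI) = λ^2 + 10λ + 25 = 0.
Single eigenvalue λ = -5 with algebraic multiplicity 2.
Eigenvector v = (1,3); generalized eigenvector w with (A-λI)w=v is (0,-1).
General solution: e^(-5t)[c_1·v + c_2·(t·v + w)].

x(t) = c_1e^(-5t) + c_2te^(-5t), z(t) = 3c_1e^(-5t) + 3c_2te^(-5t) - c_2e^(-5t)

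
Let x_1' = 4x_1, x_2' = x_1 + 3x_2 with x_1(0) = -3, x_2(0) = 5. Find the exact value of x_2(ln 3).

A = [[4,0],[1,3]]; eigenvalues λ = 4, 3.
Eigenvectors: (-1,-1) for λ=4, (0,1) for λ=3.
From the initial condition, c_1 = 3, c_2 = 8.
x_2(ln 3) = (3)(3^4)(-1) + (8)(3^3)(1) = -27.

-27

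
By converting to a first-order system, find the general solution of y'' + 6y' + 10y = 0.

Let x_1 = y, x_2 = y'. Then x_1' = x_2 and x_2' = -10x_1 - 6x_2.
A = [[0,1],[-10,-6]]; det(A-λI) = λ^2 + 6λ + 10.
Eigenvalues λ = -3 ± i.

y(t) = C_1e^(-3t)cos(t) + C_2e^(-3t)sin(t)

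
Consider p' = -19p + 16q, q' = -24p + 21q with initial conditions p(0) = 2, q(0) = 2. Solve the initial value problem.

Coefficient matrix A = [[-19, 16], [-24, 21]].
Characteristic polynomial det(A - λI) = λ^2 - 2λ - 15 = 0.
Eigenvalues λ = 5, -3.
For λ=5: (A-λI) row 1 is [-24, 16], so an eigenvector is (-2, -3).
For λ=-3: (A-λI) row 1 is [-16, 16], so an eigenvector is (-1, -1).
General solution: c_1e^(5t)(-2,-3) + c_2e^(-3t)(-1,-1).
Applying p(0)=2, q(0)=2 gives c_1=0, c_2=-2.

p(t) = 2e^(-3t), q(t) = 2e^(-3t)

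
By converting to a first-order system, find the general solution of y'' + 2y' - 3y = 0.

Let x_1 = y, x_2 = y'. Then x_1' = x_2 and x_2' = 3x_1 - 2x_2.
A = [[0,1],[3,-2]]; det(A-λI) = λ^2 + 2λ - 3.
Eigenvalues λ = -3, 1 with eigenvectors (1,-3), (1,1).

y(t) = C_1e^(-3t) + C_2e^(t)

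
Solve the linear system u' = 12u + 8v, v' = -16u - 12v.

u(t) = c_1e^(-4t) + c_2e^(4t), v(t) = -2c_1e^(-4t) - c_2e^(4t)

Coefficient matrix A = [[12, 8], [-16, -12]].
Characteristic polynomial det(A - λI) = λ^2 - 16 = 0.
Eigenvalues λ = -4, 4.
For λ=-4: (A-λI) row 1 is [16, 8], so an eigenvector is (1, -2).
For λ=4: (A-λI) row 1 is [8, 8], so an eigenvector is (1, -1).
General solution: c_1e^(-4t)(1,-2) + c_2e^(4t)(1,-1).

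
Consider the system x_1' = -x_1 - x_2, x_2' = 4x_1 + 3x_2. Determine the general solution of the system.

Coefficient matrix A = [[-1, -1], [4, 3]].
Characteristic polynomial det(A - λI) = λ^2 - 2λ + 1 = 0.
Single eigenvalue λ = 1 with algebraic multiplicity 2.
Eigenvector v = (-1,2); generalized eigenvector w with (A-λI)w=v is (1,-1).
General solution: e^(t)[K_1·v + K_2·(t·v + w)].

x_1(t) = -K_1e^(t) - K_2te^(t) + K_2e^(t), x_2(t) = 2K_1e^(t) + 2K_2te^(t) - K_2e^(t)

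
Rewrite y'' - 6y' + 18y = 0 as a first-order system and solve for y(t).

y(t) = K_1e^(3t)cos(3t) + K_2e^(3t)sin(3t)

Let x_1 = y, x_2 = y'. Then x_1' = x_2 and x_2' = -18x_1 + 6x_2.
A = [[0,1],[-18,6]]; det(A-λI) = λ^2 - 6λ + 18.
Eigenvalues λ = 3 ± 3i.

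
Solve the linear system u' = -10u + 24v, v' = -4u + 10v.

Coefficient matrix A = [[-10, 24], [-4, 10]].
Characteristic polynomial det(A - λI) = λ^2 - 4 = 0.
Eigenvalues λ = -2, 2.
For λ=-2: (A-λI) row 1 is [-8, 24], so an eigenvector is (3, 1).
For λ=2: (A-λI) row 1 is [-12, 24], so an eigenvector is (2, 1).
General solution: C_1e^(-2t)(3,1) + C_2e^(2t)(2,1).

u(t) = 3C_1e^(-2t) + 2C_2e^(2t), v(t) = C_1e^(-2t) + C_2e^(2t)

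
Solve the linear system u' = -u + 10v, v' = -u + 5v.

Coefficient matrix A = [[-1, 10], [-1, 5]].
Characteristic polynomial det(A - λI) = λ^2 - 4λ + 5 = 0.
Eigenvalues λ = 2 ± i (complex conjugate pair).
For λ=2+i: an eigenvector is (-1,0) - i(3,1) = (-1 - 3i, 0 - i).
A real fundamental pair from Re and Im of e^((2+i)t)v: X_1 = e^(2t)(cos(t)·(-1,0) + sin(t)·(3,1)), X_2 = e^(2t)(sin(t)·(-1,0) - cos(t)·(3,1)).
General solution: K_1X_1 + K_2X_2.

u(t) = 3K_1e^(2t)sin(t) - K_1e^(2t)cos(t) - K_2e^(2t)sin(t) - 3K_2e^(2t)cos(t), v(t) = K_1e^(2t)sin(t) - K_2e^(2t)cos(t)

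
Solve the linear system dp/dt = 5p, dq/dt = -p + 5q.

p(t) = -K_2e^(5t), q(t) = K_1e^(5t) + K_2te^(5t) + 2K_2e^(5t)

Coefficient matrix A = [[5, 0], [-1, 5]].
Characteristic polynomial det(A - λI) = λ^2 - 10λ + 25 = 0.
Single eigenvalue λ = 5 with algebraic multiplicity 2.
Eigenvector v = (0,1); generalized eigenvector w with (A-λI)w=v is (-1,2).
General solution: e^(5t)[K_1·v + K_2·(t·v + w)].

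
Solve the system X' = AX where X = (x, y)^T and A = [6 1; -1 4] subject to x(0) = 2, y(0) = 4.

Coefficient matrix A = [[6, 1], [-1, 4]].
Characteristic polynomial det(A - λI) = λ^2 - 10λ + 25 = 0.
Single eigenvalue λ = 5 with algebraic multiplicity 2.
Eigenvector v = (1,-1); generalized eigenvector w with (A-λI)w=v is (0,1).
General solution: e^(5t)[K_1·v + K_2·(t·v + w)].
Applying x(0)=2, y(0)=4 gives K_1=2, K_2=6.

x(t) = 6te^(5t) + 2e^(5t), y(t) = -6te^(5t) + 4e^(5t)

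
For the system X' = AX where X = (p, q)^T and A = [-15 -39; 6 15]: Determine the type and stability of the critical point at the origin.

center

A = [[-15,-39],[6,15]]; det(A-λI) = λ^2 + 9.
λ = 0 ± 3i: zero real part.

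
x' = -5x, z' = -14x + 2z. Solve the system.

Coefficient matrix A = [[-5, 0], [-14, 2]].
Characteristic polynomial det(A - λI) = λ^2 + 3λ - 10 = 0.
Eigenvalues λ = -5, 2.
For λ=-5: (A-λI) row 2 is [-14, 7], so an eigenvector is (-1, -2).
For λ=2: (A-λI) row 1 is [-7, 0], so an eigenvector is (0, 1).
General solution: c_1e^(-5t)(-1,-2) + c_2e^(2t)(0,1).

x(t) = -c_1e^(-5t), z(t) = -2c_1e^(-5t) + c_2e^(2t)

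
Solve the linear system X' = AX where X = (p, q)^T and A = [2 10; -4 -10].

p(t) = -K_1e^(-4t)sin(2t) - 2K_1e^(-4t)cos(2t) - 2K_2e^(-4t)sin(2t) + K_2e^(-4t)cos(2t), q(t) = K_1e^(-4t)sin(2t) + K_1e^(-4t)cos(2t) + K_2e^(-4t)sin(2t) - K_2e^(-4t)cos(2t)

Coefficient matrix A = [[2, 10], [-4, -10]].
Characteristic polynomial det(A - λI) = λ^2 + 8λ + 20 = 0.
Eigenvalues λ = -4 ± 2i (complex conjugate pair).
For λ=-4+2i: an eigenvector is (-2,1) - i(-1,1) = (-2 + i, 1 - i).
A real fundamental pair from Re and Im of e^((-4+2i)t)v: X_1 = e^(-4t)(cos(2t)·(-2,1) + sin(2t)·(-1,1)), X_2 = e^(-4t)(sin(2t)·(-2,1) - cos(2t)·(-1,1)).
General solution: K_1X_1 + K_2X_2.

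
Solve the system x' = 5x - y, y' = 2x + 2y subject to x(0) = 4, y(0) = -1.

x(t) = 9e^(4t) - 5e^(3t), y(t) = 9e^(4t) - 10e^(3t)

Coefficient matrix A = [[5, -1], [2, 2]].
Characteristic polynomial det(A - λI) = λ^2 - 7λ + 12 = 0.
Eigenvalues λ = 3, 4.
For λ=3: (A-λI) row 1 is [2, -1], so an eigenvector is (-1, -2).
For λ=4: (A-λI) row 1 is [1, -1], so an eigenvector is (-1, -1).
General solution: K_1e^(3t)(-1,-2) + K_2e^(4t)(-1,-1).
Applying x(0)=4, y(0)=-1 gives K_1=5, K_2=-9.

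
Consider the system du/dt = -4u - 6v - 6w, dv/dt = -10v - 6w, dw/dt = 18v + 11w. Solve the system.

Coefficient matrix A = [[-4, -6, -6], [0, -10, -6], [0, 18, 11]].
det(A - λI) = 0 gives eigenvalues λ = 2, -4, -1.
For λ=2: eigenvector (1,1,-2).
For λ=-4: eigenvector (1,0,0).
For λ=-1: eigenvector (2,2,-3).
General solution: C_1e^(2t)(1,1,-2) + C_2e^(-4t)(1,0,0) + C_3e^(-t)(2,2,-3).

u(t) = C_1e^(2t) + C_2e^(-4t) + 2C_3e^(-t), v(t) = C_1e^(2t) + 2C_3e^(-t), w(t) = -2C_1e^(2t) - 3C_3e^(-t)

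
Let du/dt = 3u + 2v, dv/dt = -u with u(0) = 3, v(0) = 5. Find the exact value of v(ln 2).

-6

A = [[3,2],[-1,0]]; eigenvalues λ = 1, 2.
Eigenvectors: (1,-1) for λ=1, (2,-1) for λ=2.
From the initial condition, c_1 = -13, c_2 = 8.
v(ln 2) = (-13)(2^1)(-1) + (8)(2^2)(-1) = -6.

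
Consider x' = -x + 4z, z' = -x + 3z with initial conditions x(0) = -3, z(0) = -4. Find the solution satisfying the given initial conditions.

x(t) = -10te^(t) - 3e^(t), z(t) = -5te^(t) - 4e^(t)

Coefficient matrix A = [[-1, 4], [-1, 3]].
Characteristic polynomial det(A - λI) = λ^2 - 2λ + 1 = 0.
Single eigenvalue λ = 1 with algebraic multiplicity 2.
Eigenvector v = (-2,-1); generalized eigenvector w with (A-λI)w=v is (3,1).
General solution: e^(t)[K_1·v + K_2·(t·v + w)].
Applying x(0)=-3, z(0)=-4 gives K_1=9, K_2=5.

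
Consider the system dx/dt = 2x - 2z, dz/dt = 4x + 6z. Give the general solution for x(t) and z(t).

x(t) = -C_1e^(4t)sin(2t) + C_2e^(4t)cos(2t), z(t) = C_1e^(4t)sin(2t) + C_1e^(4t)cos(2t) + C_2e^(4t)sin(2t) - C_2e^(4t)cos(2t)

Coefficient matrix A = [[2, -2], [4, 6]].
Characteristic polynomial det(A - λI) = λ^2 - 8λ + 20 = 0.
Eigenvalues λ = 4 ± 2i (complex conjugate pair).
For λ=4+2i: an eigenvector is (0,1) - i(-1,1) = (0 + i, 1 - i).
A real fundamental pair from Re and Im of e^((4+2i)t)v: X_1 = e^(4t)(cos(2t)·(0,1) + sin(2t)·(-1,1)), X_2 = e^(4t)(sin(2t)·(0,1) - cos(2t)·(-1,1)).
General solution: C_1X_1 + C_2X_2.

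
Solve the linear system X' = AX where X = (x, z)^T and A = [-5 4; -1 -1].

Coefficient matrix A = [[-5, 4], [-1, -1]].
Characteristic polynomial det(A - λI) = λ^2 + 6λ + 9 = 0.
Single eigenvalue λ = -3 with algebraic multiplicity 2.
Eigenvector v = (2,1); generalized eigenvector w with (A-λI)w=v is (-1,0).
General solution: e^(-3t)[c_1·v + c_2·(t·v + w)].

x(t) = 2c_1e^(-3t) + 2c_2te^(-3t) - c_2e^(-3t), z(t) = c_1e^(-3t) + c_2te^(-3t)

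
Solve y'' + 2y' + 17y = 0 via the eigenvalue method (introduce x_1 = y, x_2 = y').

Let x_1 = y, x_2 = y'. Then x_1' = x_2 and x_2' = -17x_1 - 2x_2.
A = [[0,1],[-17,-2]]; det(A-λI) = λ^2 + 2λ + 17.
Eigenvalues λ = -1 ± 4i.

y(t) = c_1e^(-t)cos(4t) + c_2e^(-t)sin(4t)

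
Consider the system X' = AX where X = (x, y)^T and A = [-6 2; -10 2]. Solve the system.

Coefficient matrix A = [[-6, 2], [-10, 2]].
Characteristic polynomial det(A - λI) = λ^2 + 4λ + 8 = 0.
Eigenvalues λ = -2 ± 2i (complex conjugate pair).
For λ=-2+2i: an eigenvector is (0,1) - i(1,2) = (0 - i, 1 - 2i).
A real fundamental pair from Re and Im of e^((-2+2i)t)v: X_1 = e^(-2t)(cos(2t)·(0,1) + sin(2t)·(1,2)), X_2 = e^(-2t)(sin(2t)·(0,1) - cos(2t)·(1,2)).
General solution: C_1X_1 + C_2X_2.

x(t) = C_1e^(-2t)sin(2t) - C_2e^(-2t)cos(2t), y(t) = 2C_1e^(-2t)sin(2t) + C_1e^(-2t)cos(2t) + C_2e^(-2t)sin(2t) - 2C_2e^(-2t)cos(2t)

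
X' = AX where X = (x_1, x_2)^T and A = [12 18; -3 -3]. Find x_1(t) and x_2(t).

x_1(t) = 3C_1e^(6t) - 2C_2e^(3t), x_2(t) = -C_1e^(6t) + C_2e^(3t)

Coefficient matrix A = [[12, 18], [-3, -3]].
Characteristic polynomial det(A - λI) = λ^2 - 9λ + 18 = 0.
Eigenvalues λ = 6, 3.
For λ=6: (A-λI) row 1 is [6, 18], so an eigenvector is (3, -1).
For λ=3: (A-λI) row 1 is [9, 18], so an eigenvector is (-2, 1).
General solution: C_1e^(6t)(3,-1) + C_2e^(3t)(-2,1).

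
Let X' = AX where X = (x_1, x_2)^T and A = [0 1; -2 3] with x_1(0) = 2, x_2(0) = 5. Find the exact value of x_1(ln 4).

44

A = [[0,1],[-2,3]]; eigenvalues λ = 2, 1.
Eigenvectors: (-1,-2) for λ=2, (-1,-1) for λ=1.
From the initial condition, c_1 = -3, c_2 = 1.
x_1(ln 4) = (-3)(4^2)(-1) + (1)(4^1)(-1) = 44.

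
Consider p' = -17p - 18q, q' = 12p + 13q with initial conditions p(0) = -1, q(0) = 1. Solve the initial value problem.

p(t) = -e^(t), q(t) = e^(t)

Coefficient matrix A = [[-17, -18], [12, 13]].
Characteristic polynomial det(A - λI) = λ^2 + 4λ - 5 = 0.
Eigenvalues λ = 1, -5.
For λ=1: (A-λI) row 1 is [-18, -18], so an eigenvector is (1, -1).
For λ=-5: (A-λI) row 1 is [-12, -18], so an eigenvector is (3, -2).
General solution: K_1e^(t)(1,-1) + K_2e^(-5t)(3,-2).
Applying p(0)=-1, q(0)=1 gives K_1=-1, K_2=0.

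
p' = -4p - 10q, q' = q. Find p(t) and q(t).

p(t) = -2C_1e^(t) - C_2e^(-4t), q(t) = C_1e^(t)

Coefficient matrix A = [[-4, -10], [0, 1]].
Characteristic polynomial det(A - λI) = λ^2 + 3λ - 4 = 0.
Eigenvalues λ = 1, -4.
For λ=1: (A-λI) row 1 is [-5, -10], so an eigenvector is (-2, 1).
For λ=-4: (A-λI) row 1 is [0, -10], so an eigenvector is (-1, 0).
General solution: C_1e^(t)(-2,1) + C_2e^(-4t)(-1,0).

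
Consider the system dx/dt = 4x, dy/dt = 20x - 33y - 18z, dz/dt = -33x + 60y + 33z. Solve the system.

Coefficient matrix A = [[4, 0, 0], [20, -33, -18], [-33, 60, 33]].
det(A - λI) = 0 gives eigenvalues λ = 4, 3, -3.
For λ=4: eigenvector (1,2,-3).
For λ=3: eigenvector (0,1,-2).
For λ=-3: eigenvector (0,3,-5).
General solution: C_1e^(4t)(1,2,-3) + C_2e^(3t)(0,1,-2) + C_3e^(-3t)(0,3,-5).

x(t) = C_1e^(4t), y(t) = 2C_1e^(4t) + C_2e^(3t) + 3C_3e^(-3t), z(t) = -3C_1e^(4t) - 2C_2e^(3t) - 5C_3e^(-3t)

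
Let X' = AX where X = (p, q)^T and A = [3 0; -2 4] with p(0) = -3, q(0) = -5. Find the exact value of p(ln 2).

A = [[3,0],[-2,4]]; eigenvalues λ = 3, 4.
Eigenvectors: (1,2) for λ=3, (0,1) for λ=4.
From the initial condition, c_1 = -3, c_2 = 1.
p(ln 2) = (-3)(2^3)(1) + (1)(2^4)(0) = -24.

-24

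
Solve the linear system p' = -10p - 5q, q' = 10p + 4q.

Coefficient matrix A = [[-10, -5], [10, 4]].
Characteristic polynomial det(A - λI) = λ^2 + 6λ + 10 = 0.
Eigenvalues λ = -3 ± i (complex conjugate pair).
For λ=-3+i: an eigenvector is (-1,1) - i(2,-3) = (-1 - 2i, 1 + 3i).
A real fundamental pair from Re and Im of e^((-3+i)t)v: X_1 = e^(-3t)(cos(t)·(-1,1) + sin(t)·(2,-3)), X_2 = e^(-3t)(sin(t)·(-1,1) - cos(t)·(2,-3)).
General solution: c_1X_1 + c_2X_2.

p(t) = 2c_1e^(-3t)sin(t) - c_1e^(-3t)cos(t) - c_2e^(-3t)sin(t) - 2c_2e^(-3t)cos(t), q(t) = -3c_1e^(-3t)sin(t) + c_1e^(-3t)cos(t) + c_2e^(-3t)sin(t) + 3c_2e^(-3t)cos(t)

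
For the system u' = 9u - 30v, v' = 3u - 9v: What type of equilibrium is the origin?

center

A = [[9,-30],[3,-9]]; det(A-λI) = λ^2 + 9.
λ = 0 ± 3i: zero real part.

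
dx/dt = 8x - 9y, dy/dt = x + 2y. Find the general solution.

Coefficient matrix A = [[8, -9], [1, 2]].
Characteristic polynomial det(A - λI) = λ^2 - 10λ + 25 = 0.
Single eigenvalue λ = 5 with algebraic multiplicity 2.
Eigenvector v = (-3,-1); generalized eigenvector w with (A-λI)w=v is (-1,0).
General solution: e^(5t)[C_1·v + C_2·(t·v + w)].

x(t) = -3C_1e^(5t) - 3C_2te^(5t) - C_2e^(5t), y(t) = -C_1e^(5t) - C_2te^(5t)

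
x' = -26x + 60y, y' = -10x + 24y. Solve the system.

x(t) = -3c_1e^(-6t) - 2c_2e^(4t), y(t) = -c_1e^(-6t) - c_2e^(4t)

Coefficient matrix A = [[-26, 60], [-10, 24]].
Characteristic polynomial det(A - λI) = λ^2 + 2λ - 24 = 0.
Eigenvalues λ = -6, 4.
For λ=-6: (A-λI) row 1 is [-20, 60], so an eigenvector is (-3, -1).
For λ=4: (A-λI) row 1 is [-30, 60], so an eigenvector is (-2, -1).
General solution: c_1e^(-6t)(-3,-1) + c_2e^(4t)(-2,-1).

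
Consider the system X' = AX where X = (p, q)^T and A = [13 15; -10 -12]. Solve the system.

Coefficient matrix A = [[13, 15], [-10, -12]].
Characteristic polynomial det(A - λI) = λ^2 - λ - 6 = 0.
Eigenvalues λ = 3, -2.
For λ=3: (A-λI) row 1 is [10, 15], so an eigenvector is (3, -2).
For λ=-2: (A-λI) row 1 is [15, 15], so an eigenvector is (-1, 1).
General solution: K_1e^(3t)(3,-2) + K_2e^(-2t)(-1,1).

p(t) = 3K_1e^(3t) - K_2e^(-2t), q(t) = -2K_1e^(3t) + K_2e^(-2t)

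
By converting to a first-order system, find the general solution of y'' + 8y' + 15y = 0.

y(t) = C_1e^(-3t) + C_2e^(-5t)

Let x_1 = y, x_2 = y'. Then x_1' = x_2 and x_2' = -15x_1 - 8x_2.
A = [[0,1],[-15,-8]]; det(A-λI) = λ^2 + 8λ + 15.
Eigenvalues λ = -3, -5 with eigenvectors (1,-3), (1,-5).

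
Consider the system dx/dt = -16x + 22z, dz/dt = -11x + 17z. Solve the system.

Coefficient matrix A = [[-16, 22], [-11, 17]].
Characteristic polynomial det(A - λI) = λ^2 - λ - 30 = 0.
Eigenvalues λ = -5, 6.
For λ=-5: (A-λI) row 1 is [-11, 22], so an eigenvector is (-2, -1).
For λ=6: (A-λI) row 1 is [-22, 22], so an eigenvector is (1, 1).
General solution: K_1e^(-5t)(-2,-1) + K_2e^(6t)(1,1).

x(t) = -2K_1e^(-5t) + K_2e^(6t), z(t) = -K_1e^(-5t) + K_2e^(6t)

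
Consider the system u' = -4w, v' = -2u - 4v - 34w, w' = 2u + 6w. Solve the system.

Coefficient matrix A = [[0, 0, -4], [-2, -4, -34], [2, 0, 6]].
det(A - λI) = 0 gives eigenvalues λ = 4, 2, -4.
For λ=4: eigenvector (1,4,-1).
For λ=2: eigenvector (2,5,-1).
For λ=-4: eigenvector (0,1,0).
General solution: K_1e^(4t)(1,4,-1) + K_2e^(2t)(2,5,-1) + K_3e^(-4t)(0,1,0).

u(t) = K_1e^(4t) + 2K_2e^(2t), v(t) = 4K_1e^(4t) + 5K_2e^(2t) + K_3e^(-4t), w(t) = -K_1e^(4t) - K_2e^(2t)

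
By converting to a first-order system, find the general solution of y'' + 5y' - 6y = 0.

Let x_1 = y, x_2 = y'. Then x_1' = x_2 and x_2' = 6x_1 - 5x_2.
A = [[0,1],[6,-5]]; det(A-λI) = λ^2 + 5λ - 6.
Eigenvalues λ = -6, 1 with eigenvectors (1,-6), (1,1).

y(t) = c_1e^(-6t) + c_2e^(t)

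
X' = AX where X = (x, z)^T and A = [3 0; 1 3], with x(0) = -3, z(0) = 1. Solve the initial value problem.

Coefficient matrix A = [[3, 0], [1, 3]].
Characteristic polynomial det(A - λI) = λ^2 - 6λ + 9 = 0.
Single eigenvalue λ = 3 with algebraic multiplicity 2.
Eigenvector v = (0,-1); generalized eigenvector w with (A-λI)w=v is (-1,2).
General solution: e^(3t)[C_1·v + C_2·(t·v + w)].
Applying x(0)=-3, z(0)=1 gives C_1=5, C_2=3.

x(t) = -3e^(3t), z(t) = -3te^(3t) + e^(3t)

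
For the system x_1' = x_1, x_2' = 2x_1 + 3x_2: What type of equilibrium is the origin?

A = [[1,0],[2,3]]; det(A-λI) = λ^2 - 4λ + 3.
λ = 3, 1: both positive.

unstable node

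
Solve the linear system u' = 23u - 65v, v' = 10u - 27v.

u(t) = -2C_1e^(-2t)sin(5t) - 3C_1e^(-2t)cos(5t) - 3C_2e^(-2t)sin(5t) + 2C_2e^(-2t)cos(5t), v(t) = -C_1e^(-2t)sin(5t) - C_1e^(-2t)cos(5t) - C_2e^(-2t)sin(5t) + C_2e^(-2t)cos(5t)

Coefficient matrix A = [[23, -65], [10, -27]].
Characteristic polynomial det(A - λI) = λ^2 + 4λ + 29 = 0.
Eigenvalues λ = -2 ± 5i (complex conjugate pair).
For λ=-2+5i: an eigenvector is (-3,-1) - i(-2,-1) = (-3 + 2i, -1 + i).
A real fundamental pair from Re and Im of e^((-2+5i)t)v: X_1 = e^(-2t)(cos(5t)·(-3,-1) + sin(5t)·(-2,-1)), X_2 = e^(-2t)(sin(5t)·(-3,-1) - cos(5t)·(-2,-1)).
General solution: C_1X_1 + C_2X_2.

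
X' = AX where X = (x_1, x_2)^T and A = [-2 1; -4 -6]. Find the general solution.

Coefficient matrix A = [[-2, 1], [-4, -6]].
Characteristic polynomial det(A - λI) = λ^2 + 8λ + 16 = 0.
Single eigenvalue λ = -4 with algebraic multiplicity 2.
Eigenvector v = (1,-2); generalized eigenvector w with (A-λI)w=v is (0,1).
General solution: e^(-4t)[c_1·v + c_2·(t·v + w)].

x_1(t) = c_1e^(-4t) + c_2te^(-4t), x_2(t) = -2c_1e^(-4t) - 2c_2te^(-4t) + c_2e^(-4t)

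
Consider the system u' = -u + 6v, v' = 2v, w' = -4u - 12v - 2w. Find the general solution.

u(t) = 2C_1e^(2t) + C_2e^(-t), v(t) = C_1e^(2t), w(t) = -5C_1e^(2t) - 4C_2e^(-t) + C_3e^(-2t)

Coefficient matrix A = [[-1, 6, 0], [0, 2, 0], [-4, -12, -2]].
det(A - λI) = 0 gives eigenvalues λ = 2, -1, -2.
For λ=2: eigenvector (2,1,-5).
For λ=-1: eigenvector (1,0,-4).
For λ=-2: eigenvector (0,0,1).
General solution: C_1e^(2t)(2,1,-5) + C_2e^(-t)(1,0,-4) + C_3e^(-2t)(0,0,1).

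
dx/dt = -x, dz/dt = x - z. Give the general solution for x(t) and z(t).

x(t) = -C_2e^(-t), z(t) = -C_1e^(-t) - C_2te^(-t) + C_2e^(-t)

Coefficient matrix A = [[-1, 0], [1, -1]].
Characteristic polynomial det(A - λI) = λ^2 + 2λ + 1 = 0.
Single eigenvalue λ = -1 with algebraic multiplicity 2.
Eigenvector v = (0,-1); generalized eigenvector w with (A-λI)w=v is (-1,1).
General solution: e^(-t)[C_1·v + C_2·(t·v + w)].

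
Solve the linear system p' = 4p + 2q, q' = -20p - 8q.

Coefficient matrix A = [[4, 2], [-20, -8]].
Characteristic polynomial det(A - λI) = λ^2 + 4λ + 8 = 0.
Eigenvalues λ = -2 ± 2i (complex conjugate pair).
For λ=-2+2i: an eigenvector is (0,1) - i(1,-3) = (0 - i, 1 + 3i).
A real fundamental pair from Re and Im of e^((-2+2i)t)v: X_1 = e^(-2t)(cos(2t)·(0,1) + sin(2t)·(1,-3)), X_2 = e^(-2t)(sin(2t)·(0,1) - cos(2t)·(1,-3)).
General solution: c_1X_1 + c_2X_2.

p(t) = c_1e^(-2t)sin(2t) - c_2e^(-2t)cos(2t), q(t) = -3c_1e^(-2t)sin(2t) + c_1e^(-2t)cos(2t) + c_2e^(-2t)sin(2t) + 3c_2e^(-2t)cos(2t)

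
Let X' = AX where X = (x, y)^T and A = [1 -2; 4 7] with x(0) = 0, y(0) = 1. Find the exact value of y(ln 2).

56

A = [[1,-2],[4,7]]; eigenvalues λ = 3, 5.
Eigenvectors: (1,-1) for λ=3, (-1,2) for λ=5.
From the initial condition, c_1 = 1, c_2 = 1.
y(ln 2) = (1)(2^3)(-1) + (1)(2^5)(2) = 56.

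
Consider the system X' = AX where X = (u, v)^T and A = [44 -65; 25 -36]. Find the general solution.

u(t) = 2K_1e^(4t)sin(5t) - 3K_1e^(4t)cos(5t) - 3K_2e^(4t)sin(5t) - 2K_2e^(4t)cos(5t), v(t) = K_1e^(4t)sin(5t) - 2K_1e^(4t)cos(5t) - 2K_2e^(4t)sin(5t) - K_2e^(4t)cos(5t)

Coefficient matrix A = [[44, -65], [25, -36]].
Characteristic polynomial det(A - λI) = λ^2 - 8λ + 41 = 0.
Eigenvalues λ = 4 ± 5i (complex conjugate pair).
For λ=4+5i: an eigenvector is (-3,-2) - i(2,1) = (-3 - 2i, -2 - i).
A real fundamental pair from Re and Im of e^((4+5i)t)v: X_1 = e^(4t)(cos(5t)·(-3,-2) + sin(5t)·(2,1)), X_2 = e^(4t)(sin(5t)·(-3,-2) - cos(5t)·(2,1)).
General solution: K_1X_1 + K_2X_2.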